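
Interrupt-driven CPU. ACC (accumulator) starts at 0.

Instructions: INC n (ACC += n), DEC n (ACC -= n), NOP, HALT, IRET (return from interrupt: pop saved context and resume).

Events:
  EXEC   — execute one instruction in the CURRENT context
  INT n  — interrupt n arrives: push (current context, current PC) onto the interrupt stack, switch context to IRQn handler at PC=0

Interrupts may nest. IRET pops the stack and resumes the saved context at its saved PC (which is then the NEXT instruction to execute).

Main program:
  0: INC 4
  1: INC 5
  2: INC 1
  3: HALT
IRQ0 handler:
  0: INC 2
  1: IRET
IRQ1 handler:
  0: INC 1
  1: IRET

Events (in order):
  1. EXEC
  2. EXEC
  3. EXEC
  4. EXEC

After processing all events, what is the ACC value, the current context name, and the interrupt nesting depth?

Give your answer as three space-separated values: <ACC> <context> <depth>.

Answer: 10 MAIN 0

Derivation:
Event 1 (EXEC): [MAIN] PC=0: INC 4 -> ACC=4
Event 2 (EXEC): [MAIN] PC=1: INC 5 -> ACC=9
Event 3 (EXEC): [MAIN] PC=2: INC 1 -> ACC=10
Event 4 (EXEC): [MAIN] PC=3: HALT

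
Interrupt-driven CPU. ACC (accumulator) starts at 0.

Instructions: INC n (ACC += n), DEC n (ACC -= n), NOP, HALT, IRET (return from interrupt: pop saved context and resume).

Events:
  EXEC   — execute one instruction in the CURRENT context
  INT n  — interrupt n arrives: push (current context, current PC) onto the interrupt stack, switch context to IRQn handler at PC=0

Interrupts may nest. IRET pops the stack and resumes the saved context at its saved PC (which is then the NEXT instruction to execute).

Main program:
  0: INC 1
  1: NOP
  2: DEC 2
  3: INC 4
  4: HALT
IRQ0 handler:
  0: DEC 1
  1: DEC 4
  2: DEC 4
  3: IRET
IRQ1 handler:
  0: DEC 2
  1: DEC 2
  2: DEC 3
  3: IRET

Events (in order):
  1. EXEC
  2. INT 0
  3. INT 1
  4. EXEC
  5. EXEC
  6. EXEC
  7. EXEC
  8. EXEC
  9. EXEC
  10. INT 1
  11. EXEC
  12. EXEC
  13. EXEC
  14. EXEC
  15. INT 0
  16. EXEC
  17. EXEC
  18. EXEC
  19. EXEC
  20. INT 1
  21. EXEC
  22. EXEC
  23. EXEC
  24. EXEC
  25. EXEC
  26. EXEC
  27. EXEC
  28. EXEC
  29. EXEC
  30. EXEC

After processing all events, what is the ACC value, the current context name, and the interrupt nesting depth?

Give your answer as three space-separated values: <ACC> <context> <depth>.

Event 1 (EXEC): [MAIN] PC=0: INC 1 -> ACC=1
Event 2 (INT 0): INT 0 arrives: push (MAIN, PC=1), enter IRQ0 at PC=0 (depth now 1)
Event 3 (INT 1): INT 1 arrives: push (IRQ0, PC=0), enter IRQ1 at PC=0 (depth now 2)
Event 4 (EXEC): [IRQ1] PC=0: DEC 2 -> ACC=-1
Event 5 (EXEC): [IRQ1] PC=1: DEC 2 -> ACC=-3
Event 6 (EXEC): [IRQ1] PC=2: DEC 3 -> ACC=-6
Event 7 (EXEC): [IRQ1] PC=3: IRET -> resume IRQ0 at PC=0 (depth now 1)
Event 8 (EXEC): [IRQ0] PC=0: DEC 1 -> ACC=-7
Event 9 (EXEC): [IRQ0] PC=1: DEC 4 -> ACC=-11
Event 10 (INT 1): INT 1 arrives: push (IRQ0, PC=2), enter IRQ1 at PC=0 (depth now 2)
Event 11 (EXEC): [IRQ1] PC=0: DEC 2 -> ACC=-13
Event 12 (EXEC): [IRQ1] PC=1: DEC 2 -> ACC=-15
Event 13 (EXEC): [IRQ1] PC=2: DEC 3 -> ACC=-18
Event 14 (EXEC): [IRQ1] PC=3: IRET -> resume IRQ0 at PC=2 (depth now 1)
Event 15 (INT 0): INT 0 arrives: push (IRQ0, PC=2), enter IRQ0 at PC=0 (depth now 2)
Event 16 (EXEC): [IRQ0] PC=0: DEC 1 -> ACC=-19
Event 17 (EXEC): [IRQ0] PC=1: DEC 4 -> ACC=-23
Event 18 (EXEC): [IRQ0] PC=2: DEC 4 -> ACC=-27
Event 19 (EXEC): [IRQ0] PC=3: IRET -> resume IRQ0 at PC=2 (depth now 1)
Event 20 (INT 1): INT 1 arrives: push (IRQ0, PC=2), enter IRQ1 at PC=0 (depth now 2)
Event 21 (EXEC): [IRQ1] PC=0: DEC 2 -> ACC=-29
Event 22 (EXEC): [IRQ1] PC=1: DEC 2 -> ACC=-31
Event 23 (EXEC): [IRQ1] PC=2: DEC 3 -> ACC=-34
Event 24 (EXEC): [IRQ1] PC=3: IRET -> resume IRQ0 at PC=2 (depth now 1)
Event 25 (EXEC): [IRQ0] PC=2: DEC 4 -> ACC=-38
Event 26 (EXEC): [IRQ0] PC=3: IRET -> resume MAIN at PC=1 (depth now 0)
Event 27 (EXEC): [MAIN] PC=1: NOP
Event 28 (EXEC): [MAIN] PC=2: DEC 2 -> ACC=-40
Event 29 (EXEC): [MAIN] PC=3: INC 4 -> ACC=-36
Event 30 (EXEC): [MAIN] PC=4: HALT

Answer: -36 MAIN 0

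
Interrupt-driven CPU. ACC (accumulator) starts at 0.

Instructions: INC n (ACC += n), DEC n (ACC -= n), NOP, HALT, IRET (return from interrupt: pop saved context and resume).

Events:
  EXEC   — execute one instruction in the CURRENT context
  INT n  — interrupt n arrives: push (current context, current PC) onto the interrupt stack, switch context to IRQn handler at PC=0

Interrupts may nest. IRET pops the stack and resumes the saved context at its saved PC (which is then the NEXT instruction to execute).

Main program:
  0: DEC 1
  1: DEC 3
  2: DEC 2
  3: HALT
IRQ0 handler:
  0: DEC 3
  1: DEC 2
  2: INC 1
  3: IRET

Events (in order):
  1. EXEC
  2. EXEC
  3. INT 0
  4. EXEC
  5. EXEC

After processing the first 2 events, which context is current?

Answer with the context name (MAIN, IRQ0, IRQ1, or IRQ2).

Answer: MAIN

Derivation:
Event 1 (EXEC): [MAIN] PC=0: DEC 1 -> ACC=-1
Event 2 (EXEC): [MAIN] PC=1: DEC 3 -> ACC=-4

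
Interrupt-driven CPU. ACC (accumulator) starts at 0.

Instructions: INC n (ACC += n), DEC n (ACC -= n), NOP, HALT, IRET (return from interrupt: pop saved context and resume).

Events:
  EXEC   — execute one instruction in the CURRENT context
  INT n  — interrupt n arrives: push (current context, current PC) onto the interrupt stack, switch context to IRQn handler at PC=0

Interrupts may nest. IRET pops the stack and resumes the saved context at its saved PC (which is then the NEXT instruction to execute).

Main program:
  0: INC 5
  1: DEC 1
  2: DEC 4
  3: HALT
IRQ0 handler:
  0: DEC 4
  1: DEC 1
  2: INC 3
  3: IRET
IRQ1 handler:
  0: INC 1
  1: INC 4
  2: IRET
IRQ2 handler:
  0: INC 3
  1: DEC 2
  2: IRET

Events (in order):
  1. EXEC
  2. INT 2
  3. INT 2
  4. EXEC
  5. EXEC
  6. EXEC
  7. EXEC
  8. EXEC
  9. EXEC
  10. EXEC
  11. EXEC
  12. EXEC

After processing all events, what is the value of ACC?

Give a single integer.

Answer: 2

Derivation:
Event 1 (EXEC): [MAIN] PC=0: INC 5 -> ACC=5
Event 2 (INT 2): INT 2 arrives: push (MAIN, PC=1), enter IRQ2 at PC=0 (depth now 1)
Event 3 (INT 2): INT 2 arrives: push (IRQ2, PC=0), enter IRQ2 at PC=0 (depth now 2)
Event 4 (EXEC): [IRQ2] PC=0: INC 3 -> ACC=8
Event 5 (EXEC): [IRQ2] PC=1: DEC 2 -> ACC=6
Event 6 (EXEC): [IRQ2] PC=2: IRET -> resume IRQ2 at PC=0 (depth now 1)
Event 7 (EXEC): [IRQ2] PC=0: INC 3 -> ACC=9
Event 8 (EXEC): [IRQ2] PC=1: DEC 2 -> ACC=7
Event 9 (EXEC): [IRQ2] PC=2: IRET -> resume MAIN at PC=1 (depth now 0)
Event 10 (EXEC): [MAIN] PC=1: DEC 1 -> ACC=6
Event 11 (EXEC): [MAIN] PC=2: DEC 4 -> ACC=2
Event 12 (EXEC): [MAIN] PC=3: HALT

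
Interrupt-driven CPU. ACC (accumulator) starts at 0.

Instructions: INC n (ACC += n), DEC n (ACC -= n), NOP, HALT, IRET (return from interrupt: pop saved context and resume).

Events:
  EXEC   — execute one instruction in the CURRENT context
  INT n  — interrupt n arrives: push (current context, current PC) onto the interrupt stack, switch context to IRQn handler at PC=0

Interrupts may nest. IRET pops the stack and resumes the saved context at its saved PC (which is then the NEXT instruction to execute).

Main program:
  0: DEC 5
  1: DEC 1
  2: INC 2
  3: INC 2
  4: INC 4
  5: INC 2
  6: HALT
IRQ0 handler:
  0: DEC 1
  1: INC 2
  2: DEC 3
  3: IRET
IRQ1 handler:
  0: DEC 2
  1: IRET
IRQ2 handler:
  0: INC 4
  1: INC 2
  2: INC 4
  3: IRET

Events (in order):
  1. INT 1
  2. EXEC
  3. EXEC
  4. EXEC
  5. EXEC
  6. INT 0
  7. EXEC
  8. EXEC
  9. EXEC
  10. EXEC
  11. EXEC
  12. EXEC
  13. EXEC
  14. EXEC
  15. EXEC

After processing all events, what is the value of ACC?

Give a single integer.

Event 1 (INT 1): INT 1 arrives: push (MAIN, PC=0), enter IRQ1 at PC=0 (depth now 1)
Event 2 (EXEC): [IRQ1] PC=0: DEC 2 -> ACC=-2
Event 3 (EXEC): [IRQ1] PC=1: IRET -> resume MAIN at PC=0 (depth now 0)
Event 4 (EXEC): [MAIN] PC=0: DEC 5 -> ACC=-7
Event 5 (EXEC): [MAIN] PC=1: DEC 1 -> ACC=-8
Event 6 (INT 0): INT 0 arrives: push (MAIN, PC=2), enter IRQ0 at PC=0 (depth now 1)
Event 7 (EXEC): [IRQ0] PC=0: DEC 1 -> ACC=-9
Event 8 (EXEC): [IRQ0] PC=1: INC 2 -> ACC=-7
Event 9 (EXEC): [IRQ0] PC=2: DEC 3 -> ACC=-10
Event 10 (EXEC): [IRQ0] PC=3: IRET -> resume MAIN at PC=2 (depth now 0)
Event 11 (EXEC): [MAIN] PC=2: INC 2 -> ACC=-8
Event 12 (EXEC): [MAIN] PC=3: INC 2 -> ACC=-6
Event 13 (EXEC): [MAIN] PC=4: INC 4 -> ACC=-2
Event 14 (EXEC): [MAIN] PC=5: INC 2 -> ACC=0
Event 15 (EXEC): [MAIN] PC=6: HALT

Answer: 0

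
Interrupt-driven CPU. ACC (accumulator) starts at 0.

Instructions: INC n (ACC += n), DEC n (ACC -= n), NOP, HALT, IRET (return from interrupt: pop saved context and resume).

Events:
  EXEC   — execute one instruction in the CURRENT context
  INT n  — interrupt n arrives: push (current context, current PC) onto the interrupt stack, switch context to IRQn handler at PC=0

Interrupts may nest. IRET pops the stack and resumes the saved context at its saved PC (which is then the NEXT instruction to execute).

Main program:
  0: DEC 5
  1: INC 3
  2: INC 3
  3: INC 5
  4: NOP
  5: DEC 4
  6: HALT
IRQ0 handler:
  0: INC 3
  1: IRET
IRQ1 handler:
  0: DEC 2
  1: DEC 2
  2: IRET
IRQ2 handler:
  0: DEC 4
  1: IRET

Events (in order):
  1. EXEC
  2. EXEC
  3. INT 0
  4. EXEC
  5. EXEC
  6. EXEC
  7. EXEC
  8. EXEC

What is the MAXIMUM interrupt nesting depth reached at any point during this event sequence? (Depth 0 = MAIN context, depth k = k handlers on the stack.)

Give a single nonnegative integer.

Answer: 1

Derivation:
Event 1 (EXEC): [MAIN] PC=0: DEC 5 -> ACC=-5 [depth=0]
Event 2 (EXEC): [MAIN] PC=1: INC 3 -> ACC=-2 [depth=0]
Event 3 (INT 0): INT 0 arrives: push (MAIN, PC=2), enter IRQ0 at PC=0 (depth now 1) [depth=1]
Event 4 (EXEC): [IRQ0] PC=0: INC 3 -> ACC=1 [depth=1]
Event 5 (EXEC): [IRQ0] PC=1: IRET -> resume MAIN at PC=2 (depth now 0) [depth=0]
Event 6 (EXEC): [MAIN] PC=2: INC 3 -> ACC=4 [depth=0]
Event 7 (EXEC): [MAIN] PC=3: INC 5 -> ACC=9 [depth=0]
Event 8 (EXEC): [MAIN] PC=4: NOP [depth=0]
Max depth observed: 1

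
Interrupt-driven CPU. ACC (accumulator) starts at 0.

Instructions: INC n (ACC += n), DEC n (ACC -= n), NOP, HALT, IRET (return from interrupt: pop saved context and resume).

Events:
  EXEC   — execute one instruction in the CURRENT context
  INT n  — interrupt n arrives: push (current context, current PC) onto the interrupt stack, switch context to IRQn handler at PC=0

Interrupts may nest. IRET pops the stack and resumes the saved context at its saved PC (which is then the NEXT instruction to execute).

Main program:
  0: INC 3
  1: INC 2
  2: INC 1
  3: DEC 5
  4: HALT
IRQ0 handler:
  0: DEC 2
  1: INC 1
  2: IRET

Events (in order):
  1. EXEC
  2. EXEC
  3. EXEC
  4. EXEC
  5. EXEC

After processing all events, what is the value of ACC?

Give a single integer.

Answer: 1

Derivation:
Event 1 (EXEC): [MAIN] PC=0: INC 3 -> ACC=3
Event 2 (EXEC): [MAIN] PC=1: INC 2 -> ACC=5
Event 3 (EXEC): [MAIN] PC=2: INC 1 -> ACC=6
Event 4 (EXEC): [MAIN] PC=3: DEC 5 -> ACC=1
Event 5 (EXEC): [MAIN] PC=4: HALT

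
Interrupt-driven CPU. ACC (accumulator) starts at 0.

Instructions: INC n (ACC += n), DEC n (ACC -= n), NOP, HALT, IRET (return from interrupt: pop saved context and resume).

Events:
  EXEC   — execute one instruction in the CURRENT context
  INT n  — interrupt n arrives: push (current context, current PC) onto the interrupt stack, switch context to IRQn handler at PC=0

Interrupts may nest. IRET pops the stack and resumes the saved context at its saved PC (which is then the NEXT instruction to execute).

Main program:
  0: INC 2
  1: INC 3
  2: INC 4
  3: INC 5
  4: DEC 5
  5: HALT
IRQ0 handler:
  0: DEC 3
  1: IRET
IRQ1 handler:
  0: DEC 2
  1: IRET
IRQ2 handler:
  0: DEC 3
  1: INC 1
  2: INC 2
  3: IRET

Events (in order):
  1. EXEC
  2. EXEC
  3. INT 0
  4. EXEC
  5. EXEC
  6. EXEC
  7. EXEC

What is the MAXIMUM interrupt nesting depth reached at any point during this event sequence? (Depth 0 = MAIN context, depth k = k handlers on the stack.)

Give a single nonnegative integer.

Event 1 (EXEC): [MAIN] PC=0: INC 2 -> ACC=2 [depth=0]
Event 2 (EXEC): [MAIN] PC=1: INC 3 -> ACC=5 [depth=0]
Event 3 (INT 0): INT 0 arrives: push (MAIN, PC=2), enter IRQ0 at PC=0 (depth now 1) [depth=1]
Event 4 (EXEC): [IRQ0] PC=0: DEC 3 -> ACC=2 [depth=1]
Event 5 (EXEC): [IRQ0] PC=1: IRET -> resume MAIN at PC=2 (depth now 0) [depth=0]
Event 6 (EXEC): [MAIN] PC=2: INC 4 -> ACC=6 [depth=0]
Event 7 (EXEC): [MAIN] PC=3: INC 5 -> ACC=11 [depth=0]
Max depth observed: 1

Answer: 1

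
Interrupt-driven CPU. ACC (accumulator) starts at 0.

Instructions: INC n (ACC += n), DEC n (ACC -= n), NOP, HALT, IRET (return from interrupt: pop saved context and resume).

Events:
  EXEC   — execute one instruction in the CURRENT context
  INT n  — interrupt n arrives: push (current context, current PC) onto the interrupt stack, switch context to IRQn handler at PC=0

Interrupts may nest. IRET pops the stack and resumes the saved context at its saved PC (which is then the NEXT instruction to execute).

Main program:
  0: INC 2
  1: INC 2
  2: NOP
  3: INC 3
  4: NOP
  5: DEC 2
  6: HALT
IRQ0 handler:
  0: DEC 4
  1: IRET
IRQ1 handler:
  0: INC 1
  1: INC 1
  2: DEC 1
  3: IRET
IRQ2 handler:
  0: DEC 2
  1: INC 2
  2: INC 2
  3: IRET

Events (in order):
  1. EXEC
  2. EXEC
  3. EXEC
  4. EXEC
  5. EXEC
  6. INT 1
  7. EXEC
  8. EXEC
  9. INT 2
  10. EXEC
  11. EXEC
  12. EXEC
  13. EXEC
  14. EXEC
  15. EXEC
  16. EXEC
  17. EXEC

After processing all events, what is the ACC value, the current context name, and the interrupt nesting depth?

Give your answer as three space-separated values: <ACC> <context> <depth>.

Event 1 (EXEC): [MAIN] PC=0: INC 2 -> ACC=2
Event 2 (EXEC): [MAIN] PC=1: INC 2 -> ACC=4
Event 3 (EXEC): [MAIN] PC=2: NOP
Event 4 (EXEC): [MAIN] PC=3: INC 3 -> ACC=7
Event 5 (EXEC): [MAIN] PC=4: NOP
Event 6 (INT 1): INT 1 arrives: push (MAIN, PC=5), enter IRQ1 at PC=0 (depth now 1)
Event 7 (EXEC): [IRQ1] PC=0: INC 1 -> ACC=8
Event 8 (EXEC): [IRQ1] PC=1: INC 1 -> ACC=9
Event 9 (INT 2): INT 2 arrives: push (IRQ1, PC=2), enter IRQ2 at PC=0 (depth now 2)
Event 10 (EXEC): [IRQ2] PC=0: DEC 2 -> ACC=7
Event 11 (EXEC): [IRQ2] PC=1: INC 2 -> ACC=9
Event 12 (EXEC): [IRQ2] PC=2: INC 2 -> ACC=11
Event 13 (EXEC): [IRQ2] PC=3: IRET -> resume IRQ1 at PC=2 (depth now 1)
Event 14 (EXEC): [IRQ1] PC=2: DEC 1 -> ACC=10
Event 15 (EXEC): [IRQ1] PC=3: IRET -> resume MAIN at PC=5 (depth now 0)
Event 16 (EXEC): [MAIN] PC=5: DEC 2 -> ACC=8
Event 17 (EXEC): [MAIN] PC=6: HALT

Answer: 8 MAIN 0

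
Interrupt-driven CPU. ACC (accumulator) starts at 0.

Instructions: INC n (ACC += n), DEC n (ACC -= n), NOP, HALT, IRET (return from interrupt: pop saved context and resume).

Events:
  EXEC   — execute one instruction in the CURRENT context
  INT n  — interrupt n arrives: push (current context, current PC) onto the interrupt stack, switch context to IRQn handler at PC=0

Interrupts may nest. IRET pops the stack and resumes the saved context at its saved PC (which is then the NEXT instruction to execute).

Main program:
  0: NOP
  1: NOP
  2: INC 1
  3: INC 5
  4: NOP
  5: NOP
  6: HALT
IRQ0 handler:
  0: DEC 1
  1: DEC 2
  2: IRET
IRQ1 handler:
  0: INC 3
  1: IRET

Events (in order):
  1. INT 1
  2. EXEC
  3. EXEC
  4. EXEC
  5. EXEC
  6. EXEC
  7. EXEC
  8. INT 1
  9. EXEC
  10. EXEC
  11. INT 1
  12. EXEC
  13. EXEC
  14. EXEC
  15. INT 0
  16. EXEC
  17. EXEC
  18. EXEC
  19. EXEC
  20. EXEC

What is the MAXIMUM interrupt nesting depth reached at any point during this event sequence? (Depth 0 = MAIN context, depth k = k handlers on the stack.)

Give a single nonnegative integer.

Answer: 1

Derivation:
Event 1 (INT 1): INT 1 arrives: push (MAIN, PC=0), enter IRQ1 at PC=0 (depth now 1) [depth=1]
Event 2 (EXEC): [IRQ1] PC=0: INC 3 -> ACC=3 [depth=1]
Event 3 (EXEC): [IRQ1] PC=1: IRET -> resume MAIN at PC=0 (depth now 0) [depth=0]
Event 4 (EXEC): [MAIN] PC=0: NOP [depth=0]
Event 5 (EXEC): [MAIN] PC=1: NOP [depth=0]
Event 6 (EXEC): [MAIN] PC=2: INC 1 -> ACC=4 [depth=0]
Event 7 (EXEC): [MAIN] PC=3: INC 5 -> ACC=9 [depth=0]
Event 8 (INT 1): INT 1 arrives: push (MAIN, PC=4), enter IRQ1 at PC=0 (depth now 1) [depth=1]
Event 9 (EXEC): [IRQ1] PC=0: INC 3 -> ACC=12 [depth=1]
Event 10 (EXEC): [IRQ1] PC=1: IRET -> resume MAIN at PC=4 (depth now 0) [depth=0]
Event 11 (INT 1): INT 1 arrives: push (MAIN, PC=4), enter IRQ1 at PC=0 (depth now 1) [depth=1]
Event 12 (EXEC): [IRQ1] PC=0: INC 3 -> ACC=15 [depth=1]
Event 13 (EXEC): [IRQ1] PC=1: IRET -> resume MAIN at PC=4 (depth now 0) [depth=0]
Event 14 (EXEC): [MAIN] PC=4: NOP [depth=0]
Event 15 (INT 0): INT 0 arrives: push (MAIN, PC=5), enter IRQ0 at PC=0 (depth now 1) [depth=1]
Event 16 (EXEC): [IRQ0] PC=0: DEC 1 -> ACC=14 [depth=1]
Event 17 (EXEC): [IRQ0] PC=1: DEC 2 -> ACC=12 [depth=1]
Event 18 (EXEC): [IRQ0] PC=2: IRET -> resume MAIN at PC=5 (depth now 0) [depth=0]
Event 19 (EXEC): [MAIN] PC=5: NOP [depth=0]
Event 20 (EXEC): [MAIN] PC=6: HALT [depth=0]
Max depth observed: 1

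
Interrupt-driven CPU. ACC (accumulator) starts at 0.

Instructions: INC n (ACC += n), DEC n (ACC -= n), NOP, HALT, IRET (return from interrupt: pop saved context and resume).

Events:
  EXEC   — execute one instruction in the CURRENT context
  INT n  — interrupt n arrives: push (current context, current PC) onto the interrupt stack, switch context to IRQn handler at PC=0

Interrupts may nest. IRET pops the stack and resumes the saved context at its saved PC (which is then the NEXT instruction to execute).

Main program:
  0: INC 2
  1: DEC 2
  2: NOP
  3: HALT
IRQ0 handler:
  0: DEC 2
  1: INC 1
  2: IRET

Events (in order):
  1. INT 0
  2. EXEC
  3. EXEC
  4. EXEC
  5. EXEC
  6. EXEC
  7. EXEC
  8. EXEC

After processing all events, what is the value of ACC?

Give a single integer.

Event 1 (INT 0): INT 0 arrives: push (MAIN, PC=0), enter IRQ0 at PC=0 (depth now 1)
Event 2 (EXEC): [IRQ0] PC=0: DEC 2 -> ACC=-2
Event 3 (EXEC): [IRQ0] PC=1: INC 1 -> ACC=-1
Event 4 (EXEC): [IRQ0] PC=2: IRET -> resume MAIN at PC=0 (depth now 0)
Event 5 (EXEC): [MAIN] PC=0: INC 2 -> ACC=1
Event 6 (EXEC): [MAIN] PC=1: DEC 2 -> ACC=-1
Event 7 (EXEC): [MAIN] PC=2: NOP
Event 8 (EXEC): [MAIN] PC=3: HALT

Answer: -1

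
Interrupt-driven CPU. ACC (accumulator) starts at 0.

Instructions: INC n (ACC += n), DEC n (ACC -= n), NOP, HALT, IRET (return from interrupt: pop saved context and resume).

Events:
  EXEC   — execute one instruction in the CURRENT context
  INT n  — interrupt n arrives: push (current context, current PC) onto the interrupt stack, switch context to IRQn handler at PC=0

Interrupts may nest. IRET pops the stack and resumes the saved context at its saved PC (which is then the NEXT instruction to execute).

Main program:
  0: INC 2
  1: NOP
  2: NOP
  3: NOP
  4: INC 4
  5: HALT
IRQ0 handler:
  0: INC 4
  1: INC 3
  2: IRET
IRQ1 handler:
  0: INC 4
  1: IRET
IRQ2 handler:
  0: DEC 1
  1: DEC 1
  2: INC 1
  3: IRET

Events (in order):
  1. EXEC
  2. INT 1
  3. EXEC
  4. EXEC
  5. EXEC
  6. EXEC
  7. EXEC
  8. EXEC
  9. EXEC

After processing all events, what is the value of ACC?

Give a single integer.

Answer: 10

Derivation:
Event 1 (EXEC): [MAIN] PC=0: INC 2 -> ACC=2
Event 2 (INT 1): INT 1 arrives: push (MAIN, PC=1), enter IRQ1 at PC=0 (depth now 1)
Event 3 (EXEC): [IRQ1] PC=0: INC 4 -> ACC=6
Event 4 (EXEC): [IRQ1] PC=1: IRET -> resume MAIN at PC=1 (depth now 0)
Event 5 (EXEC): [MAIN] PC=1: NOP
Event 6 (EXEC): [MAIN] PC=2: NOP
Event 7 (EXEC): [MAIN] PC=3: NOP
Event 8 (EXEC): [MAIN] PC=4: INC 4 -> ACC=10
Event 9 (EXEC): [MAIN] PC=5: HALT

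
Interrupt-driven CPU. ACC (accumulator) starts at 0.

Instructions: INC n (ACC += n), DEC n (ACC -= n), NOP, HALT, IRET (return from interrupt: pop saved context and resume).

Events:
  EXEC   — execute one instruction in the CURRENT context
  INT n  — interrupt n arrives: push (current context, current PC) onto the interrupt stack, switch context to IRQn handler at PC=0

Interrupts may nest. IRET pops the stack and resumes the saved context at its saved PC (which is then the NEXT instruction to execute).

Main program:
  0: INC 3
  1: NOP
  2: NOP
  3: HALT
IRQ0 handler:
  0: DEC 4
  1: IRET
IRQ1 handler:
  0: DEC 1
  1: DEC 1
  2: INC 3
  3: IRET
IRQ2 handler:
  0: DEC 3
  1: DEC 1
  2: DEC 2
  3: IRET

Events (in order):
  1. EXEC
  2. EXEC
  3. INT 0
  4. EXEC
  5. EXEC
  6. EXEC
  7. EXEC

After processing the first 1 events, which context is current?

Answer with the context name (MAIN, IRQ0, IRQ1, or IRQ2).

Event 1 (EXEC): [MAIN] PC=0: INC 3 -> ACC=3

Answer: MAIN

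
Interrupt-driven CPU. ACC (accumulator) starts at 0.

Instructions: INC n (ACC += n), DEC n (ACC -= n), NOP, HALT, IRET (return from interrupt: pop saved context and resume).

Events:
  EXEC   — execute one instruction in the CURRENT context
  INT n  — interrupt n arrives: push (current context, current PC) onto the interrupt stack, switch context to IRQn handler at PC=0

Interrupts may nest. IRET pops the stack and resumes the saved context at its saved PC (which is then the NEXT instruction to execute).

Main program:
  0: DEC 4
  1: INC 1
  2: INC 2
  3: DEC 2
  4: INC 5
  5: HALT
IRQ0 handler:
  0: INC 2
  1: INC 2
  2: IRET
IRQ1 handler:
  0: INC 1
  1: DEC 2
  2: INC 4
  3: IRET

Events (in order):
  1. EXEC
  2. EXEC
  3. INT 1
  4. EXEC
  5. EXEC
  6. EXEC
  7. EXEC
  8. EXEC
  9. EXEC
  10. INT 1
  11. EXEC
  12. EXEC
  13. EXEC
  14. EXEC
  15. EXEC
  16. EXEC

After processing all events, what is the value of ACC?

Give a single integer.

Answer: 8

Derivation:
Event 1 (EXEC): [MAIN] PC=0: DEC 4 -> ACC=-4
Event 2 (EXEC): [MAIN] PC=1: INC 1 -> ACC=-3
Event 3 (INT 1): INT 1 arrives: push (MAIN, PC=2), enter IRQ1 at PC=0 (depth now 1)
Event 4 (EXEC): [IRQ1] PC=0: INC 1 -> ACC=-2
Event 5 (EXEC): [IRQ1] PC=1: DEC 2 -> ACC=-4
Event 6 (EXEC): [IRQ1] PC=2: INC 4 -> ACC=0
Event 7 (EXEC): [IRQ1] PC=3: IRET -> resume MAIN at PC=2 (depth now 0)
Event 8 (EXEC): [MAIN] PC=2: INC 2 -> ACC=2
Event 9 (EXEC): [MAIN] PC=3: DEC 2 -> ACC=0
Event 10 (INT 1): INT 1 arrives: push (MAIN, PC=4), enter IRQ1 at PC=0 (depth now 1)
Event 11 (EXEC): [IRQ1] PC=0: INC 1 -> ACC=1
Event 12 (EXEC): [IRQ1] PC=1: DEC 2 -> ACC=-1
Event 13 (EXEC): [IRQ1] PC=2: INC 4 -> ACC=3
Event 14 (EXEC): [IRQ1] PC=3: IRET -> resume MAIN at PC=4 (depth now 0)
Event 15 (EXEC): [MAIN] PC=4: INC 5 -> ACC=8
Event 16 (EXEC): [MAIN] PC=5: HALT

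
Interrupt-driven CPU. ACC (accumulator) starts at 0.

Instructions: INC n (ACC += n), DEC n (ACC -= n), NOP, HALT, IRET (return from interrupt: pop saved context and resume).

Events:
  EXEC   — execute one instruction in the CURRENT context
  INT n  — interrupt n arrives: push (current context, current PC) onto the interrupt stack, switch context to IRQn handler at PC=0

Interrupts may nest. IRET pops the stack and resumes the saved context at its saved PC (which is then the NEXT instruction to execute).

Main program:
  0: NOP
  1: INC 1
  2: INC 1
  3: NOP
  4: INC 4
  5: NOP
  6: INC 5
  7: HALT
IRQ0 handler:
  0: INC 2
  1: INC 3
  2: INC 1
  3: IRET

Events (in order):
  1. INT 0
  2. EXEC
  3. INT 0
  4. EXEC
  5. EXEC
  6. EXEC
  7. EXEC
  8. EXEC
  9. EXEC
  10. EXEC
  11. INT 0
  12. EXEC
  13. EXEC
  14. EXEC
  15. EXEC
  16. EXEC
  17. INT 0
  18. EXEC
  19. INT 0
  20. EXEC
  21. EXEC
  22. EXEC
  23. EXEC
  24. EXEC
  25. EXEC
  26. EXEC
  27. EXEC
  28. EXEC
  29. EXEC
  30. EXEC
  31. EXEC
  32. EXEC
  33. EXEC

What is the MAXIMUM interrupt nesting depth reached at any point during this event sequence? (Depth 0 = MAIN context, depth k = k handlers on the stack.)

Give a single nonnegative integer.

Event 1 (INT 0): INT 0 arrives: push (MAIN, PC=0), enter IRQ0 at PC=0 (depth now 1) [depth=1]
Event 2 (EXEC): [IRQ0] PC=0: INC 2 -> ACC=2 [depth=1]
Event 3 (INT 0): INT 0 arrives: push (IRQ0, PC=1), enter IRQ0 at PC=0 (depth now 2) [depth=2]
Event 4 (EXEC): [IRQ0] PC=0: INC 2 -> ACC=4 [depth=2]
Event 5 (EXEC): [IRQ0] PC=1: INC 3 -> ACC=7 [depth=2]
Event 6 (EXEC): [IRQ0] PC=2: INC 1 -> ACC=8 [depth=2]
Event 7 (EXEC): [IRQ0] PC=3: IRET -> resume IRQ0 at PC=1 (depth now 1) [depth=1]
Event 8 (EXEC): [IRQ0] PC=1: INC 3 -> ACC=11 [depth=1]
Event 9 (EXEC): [IRQ0] PC=2: INC 1 -> ACC=12 [depth=1]
Event 10 (EXEC): [IRQ0] PC=3: IRET -> resume MAIN at PC=0 (depth now 0) [depth=0]
Event 11 (INT 0): INT 0 arrives: push (MAIN, PC=0), enter IRQ0 at PC=0 (depth now 1) [depth=1]
Event 12 (EXEC): [IRQ0] PC=0: INC 2 -> ACC=14 [depth=1]
Event 13 (EXEC): [IRQ0] PC=1: INC 3 -> ACC=17 [depth=1]
Event 14 (EXEC): [IRQ0] PC=2: INC 1 -> ACC=18 [depth=1]
Event 15 (EXEC): [IRQ0] PC=3: IRET -> resume MAIN at PC=0 (depth now 0) [depth=0]
Event 16 (EXEC): [MAIN] PC=0: NOP [depth=0]
Event 17 (INT 0): INT 0 arrives: push (MAIN, PC=1), enter IRQ0 at PC=0 (depth now 1) [depth=1]
Event 18 (EXEC): [IRQ0] PC=0: INC 2 -> ACC=20 [depth=1]
Event 19 (INT 0): INT 0 arrives: push (IRQ0, PC=1), enter IRQ0 at PC=0 (depth now 2) [depth=2]
Event 20 (EXEC): [IRQ0] PC=0: INC 2 -> ACC=22 [depth=2]
Event 21 (EXEC): [IRQ0] PC=1: INC 3 -> ACC=25 [depth=2]
Event 22 (EXEC): [IRQ0] PC=2: INC 1 -> ACC=26 [depth=2]
Event 23 (EXEC): [IRQ0] PC=3: IRET -> resume IRQ0 at PC=1 (depth now 1) [depth=1]
Event 24 (EXEC): [IRQ0] PC=1: INC 3 -> ACC=29 [depth=1]
Event 25 (EXEC): [IRQ0] PC=2: INC 1 -> ACC=30 [depth=1]
Event 26 (EXEC): [IRQ0] PC=3: IRET -> resume MAIN at PC=1 (depth now 0) [depth=0]
Event 27 (EXEC): [MAIN] PC=1: INC 1 -> ACC=31 [depth=0]
Event 28 (EXEC): [MAIN] PC=2: INC 1 -> ACC=32 [depth=0]
Event 29 (EXEC): [MAIN] PC=3: NOP [depth=0]
Event 30 (EXEC): [MAIN] PC=4: INC 4 -> ACC=36 [depth=0]
Event 31 (EXEC): [MAIN] PC=5: NOP [depth=0]
Event 32 (EXEC): [MAIN] PC=6: INC 5 -> ACC=41 [depth=0]
Event 33 (EXEC): [MAIN] PC=7: HALT [depth=0]
Max depth observed: 2

Answer: 2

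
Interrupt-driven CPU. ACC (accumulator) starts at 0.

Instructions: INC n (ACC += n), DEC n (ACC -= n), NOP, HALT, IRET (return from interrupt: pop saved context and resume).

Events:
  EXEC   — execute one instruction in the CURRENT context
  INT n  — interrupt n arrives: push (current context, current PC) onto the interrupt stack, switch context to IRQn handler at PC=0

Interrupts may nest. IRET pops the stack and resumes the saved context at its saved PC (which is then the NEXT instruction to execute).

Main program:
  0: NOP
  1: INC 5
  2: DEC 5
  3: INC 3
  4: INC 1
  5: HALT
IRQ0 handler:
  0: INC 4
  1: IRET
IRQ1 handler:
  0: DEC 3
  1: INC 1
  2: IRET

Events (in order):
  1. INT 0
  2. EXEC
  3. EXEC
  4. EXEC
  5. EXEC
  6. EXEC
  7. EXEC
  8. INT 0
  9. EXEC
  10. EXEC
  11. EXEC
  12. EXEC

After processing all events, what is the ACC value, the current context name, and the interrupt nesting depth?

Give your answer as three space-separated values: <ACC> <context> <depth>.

Answer: 12 MAIN 0

Derivation:
Event 1 (INT 0): INT 0 arrives: push (MAIN, PC=0), enter IRQ0 at PC=0 (depth now 1)
Event 2 (EXEC): [IRQ0] PC=0: INC 4 -> ACC=4
Event 3 (EXEC): [IRQ0] PC=1: IRET -> resume MAIN at PC=0 (depth now 0)
Event 4 (EXEC): [MAIN] PC=0: NOP
Event 5 (EXEC): [MAIN] PC=1: INC 5 -> ACC=9
Event 6 (EXEC): [MAIN] PC=2: DEC 5 -> ACC=4
Event 7 (EXEC): [MAIN] PC=3: INC 3 -> ACC=7
Event 8 (INT 0): INT 0 arrives: push (MAIN, PC=4), enter IRQ0 at PC=0 (depth now 1)
Event 9 (EXEC): [IRQ0] PC=0: INC 4 -> ACC=11
Event 10 (EXEC): [IRQ0] PC=1: IRET -> resume MAIN at PC=4 (depth now 0)
Event 11 (EXEC): [MAIN] PC=4: INC 1 -> ACC=12
Event 12 (EXEC): [MAIN] PC=5: HALT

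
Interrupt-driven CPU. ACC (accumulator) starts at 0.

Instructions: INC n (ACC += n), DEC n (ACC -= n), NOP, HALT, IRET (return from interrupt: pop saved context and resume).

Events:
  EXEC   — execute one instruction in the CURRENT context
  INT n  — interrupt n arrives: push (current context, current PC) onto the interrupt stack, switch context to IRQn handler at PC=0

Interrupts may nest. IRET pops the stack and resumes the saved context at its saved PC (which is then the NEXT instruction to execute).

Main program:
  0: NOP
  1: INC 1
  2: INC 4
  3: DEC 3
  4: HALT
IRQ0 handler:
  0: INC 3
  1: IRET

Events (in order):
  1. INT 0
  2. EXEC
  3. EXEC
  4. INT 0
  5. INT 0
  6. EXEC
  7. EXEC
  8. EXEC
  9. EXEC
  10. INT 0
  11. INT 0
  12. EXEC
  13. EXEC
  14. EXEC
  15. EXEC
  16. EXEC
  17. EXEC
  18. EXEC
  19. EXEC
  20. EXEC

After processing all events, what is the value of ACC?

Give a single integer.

Event 1 (INT 0): INT 0 arrives: push (MAIN, PC=0), enter IRQ0 at PC=0 (depth now 1)
Event 2 (EXEC): [IRQ0] PC=0: INC 3 -> ACC=3
Event 3 (EXEC): [IRQ0] PC=1: IRET -> resume MAIN at PC=0 (depth now 0)
Event 4 (INT 0): INT 0 arrives: push (MAIN, PC=0), enter IRQ0 at PC=0 (depth now 1)
Event 5 (INT 0): INT 0 arrives: push (IRQ0, PC=0), enter IRQ0 at PC=0 (depth now 2)
Event 6 (EXEC): [IRQ0] PC=0: INC 3 -> ACC=6
Event 7 (EXEC): [IRQ0] PC=1: IRET -> resume IRQ0 at PC=0 (depth now 1)
Event 8 (EXEC): [IRQ0] PC=0: INC 3 -> ACC=9
Event 9 (EXEC): [IRQ0] PC=1: IRET -> resume MAIN at PC=0 (depth now 0)
Event 10 (INT 0): INT 0 arrives: push (MAIN, PC=0), enter IRQ0 at PC=0 (depth now 1)
Event 11 (INT 0): INT 0 arrives: push (IRQ0, PC=0), enter IRQ0 at PC=0 (depth now 2)
Event 12 (EXEC): [IRQ0] PC=0: INC 3 -> ACC=12
Event 13 (EXEC): [IRQ0] PC=1: IRET -> resume IRQ0 at PC=0 (depth now 1)
Event 14 (EXEC): [IRQ0] PC=0: INC 3 -> ACC=15
Event 15 (EXEC): [IRQ0] PC=1: IRET -> resume MAIN at PC=0 (depth now 0)
Event 16 (EXEC): [MAIN] PC=0: NOP
Event 17 (EXEC): [MAIN] PC=1: INC 1 -> ACC=16
Event 18 (EXEC): [MAIN] PC=2: INC 4 -> ACC=20
Event 19 (EXEC): [MAIN] PC=3: DEC 3 -> ACC=17
Event 20 (EXEC): [MAIN] PC=4: HALT

Answer: 17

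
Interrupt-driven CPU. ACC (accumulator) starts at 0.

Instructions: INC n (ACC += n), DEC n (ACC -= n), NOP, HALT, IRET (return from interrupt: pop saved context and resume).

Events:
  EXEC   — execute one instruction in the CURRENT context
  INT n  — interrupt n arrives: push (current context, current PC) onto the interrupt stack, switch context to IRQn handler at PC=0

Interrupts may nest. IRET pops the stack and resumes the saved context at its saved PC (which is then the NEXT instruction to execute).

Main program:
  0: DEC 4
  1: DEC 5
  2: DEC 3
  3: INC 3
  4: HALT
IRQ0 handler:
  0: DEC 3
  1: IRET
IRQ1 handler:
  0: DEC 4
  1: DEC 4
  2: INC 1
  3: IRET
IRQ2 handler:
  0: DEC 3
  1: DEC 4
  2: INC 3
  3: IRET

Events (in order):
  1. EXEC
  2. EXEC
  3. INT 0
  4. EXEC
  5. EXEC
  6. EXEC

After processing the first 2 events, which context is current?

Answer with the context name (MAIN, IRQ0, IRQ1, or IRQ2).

Event 1 (EXEC): [MAIN] PC=0: DEC 4 -> ACC=-4
Event 2 (EXEC): [MAIN] PC=1: DEC 5 -> ACC=-9

Answer: MAIN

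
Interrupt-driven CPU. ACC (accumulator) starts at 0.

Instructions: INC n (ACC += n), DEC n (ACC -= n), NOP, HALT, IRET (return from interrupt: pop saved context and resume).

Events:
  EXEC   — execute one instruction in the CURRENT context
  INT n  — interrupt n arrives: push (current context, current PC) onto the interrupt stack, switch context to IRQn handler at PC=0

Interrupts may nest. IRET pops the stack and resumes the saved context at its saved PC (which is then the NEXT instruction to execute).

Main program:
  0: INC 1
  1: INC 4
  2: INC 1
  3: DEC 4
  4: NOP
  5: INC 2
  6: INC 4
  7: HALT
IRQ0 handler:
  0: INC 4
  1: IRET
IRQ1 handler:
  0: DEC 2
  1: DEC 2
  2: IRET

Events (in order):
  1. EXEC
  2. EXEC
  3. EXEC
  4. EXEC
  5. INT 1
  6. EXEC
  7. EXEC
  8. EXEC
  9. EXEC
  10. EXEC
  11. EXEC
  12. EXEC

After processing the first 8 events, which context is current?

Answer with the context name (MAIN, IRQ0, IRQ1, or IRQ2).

Answer: MAIN

Derivation:
Event 1 (EXEC): [MAIN] PC=0: INC 1 -> ACC=1
Event 2 (EXEC): [MAIN] PC=1: INC 4 -> ACC=5
Event 3 (EXEC): [MAIN] PC=2: INC 1 -> ACC=6
Event 4 (EXEC): [MAIN] PC=3: DEC 4 -> ACC=2
Event 5 (INT 1): INT 1 arrives: push (MAIN, PC=4), enter IRQ1 at PC=0 (depth now 1)
Event 6 (EXEC): [IRQ1] PC=0: DEC 2 -> ACC=0
Event 7 (EXEC): [IRQ1] PC=1: DEC 2 -> ACC=-2
Event 8 (EXEC): [IRQ1] PC=2: IRET -> resume MAIN at PC=4 (depth now 0)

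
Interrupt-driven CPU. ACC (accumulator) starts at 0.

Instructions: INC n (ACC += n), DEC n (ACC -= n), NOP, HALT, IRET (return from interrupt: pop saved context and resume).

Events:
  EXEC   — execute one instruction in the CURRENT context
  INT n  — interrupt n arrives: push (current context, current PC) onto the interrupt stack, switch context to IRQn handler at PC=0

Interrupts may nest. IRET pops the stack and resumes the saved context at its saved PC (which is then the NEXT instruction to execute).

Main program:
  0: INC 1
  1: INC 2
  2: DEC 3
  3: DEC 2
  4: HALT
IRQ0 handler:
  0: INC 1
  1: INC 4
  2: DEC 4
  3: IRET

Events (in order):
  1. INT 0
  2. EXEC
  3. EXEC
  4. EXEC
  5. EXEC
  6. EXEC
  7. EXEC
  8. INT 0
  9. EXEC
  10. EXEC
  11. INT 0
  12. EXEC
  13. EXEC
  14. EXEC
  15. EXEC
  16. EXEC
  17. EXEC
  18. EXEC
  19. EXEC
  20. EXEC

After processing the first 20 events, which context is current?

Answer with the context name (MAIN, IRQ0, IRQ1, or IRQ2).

Answer: MAIN

Derivation:
Event 1 (INT 0): INT 0 arrives: push (MAIN, PC=0), enter IRQ0 at PC=0 (depth now 1)
Event 2 (EXEC): [IRQ0] PC=0: INC 1 -> ACC=1
Event 3 (EXEC): [IRQ0] PC=1: INC 4 -> ACC=5
Event 4 (EXEC): [IRQ0] PC=2: DEC 4 -> ACC=1
Event 5 (EXEC): [IRQ0] PC=3: IRET -> resume MAIN at PC=0 (depth now 0)
Event 6 (EXEC): [MAIN] PC=0: INC 1 -> ACC=2
Event 7 (EXEC): [MAIN] PC=1: INC 2 -> ACC=4
Event 8 (INT 0): INT 0 arrives: push (MAIN, PC=2), enter IRQ0 at PC=0 (depth now 1)
Event 9 (EXEC): [IRQ0] PC=0: INC 1 -> ACC=5
Event 10 (EXEC): [IRQ0] PC=1: INC 4 -> ACC=9
Event 11 (INT 0): INT 0 arrives: push (IRQ0, PC=2), enter IRQ0 at PC=0 (depth now 2)
Event 12 (EXEC): [IRQ0] PC=0: INC 1 -> ACC=10
Event 13 (EXEC): [IRQ0] PC=1: INC 4 -> ACC=14
Event 14 (EXEC): [IRQ0] PC=2: DEC 4 -> ACC=10
Event 15 (EXEC): [IRQ0] PC=3: IRET -> resume IRQ0 at PC=2 (depth now 1)
Event 16 (EXEC): [IRQ0] PC=2: DEC 4 -> ACC=6
Event 17 (EXEC): [IRQ0] PC=3: IRET -> resume MAIN at PC=2 (depth now 0)
Event 18 (EXEC): [MAIN] PC=2: DEC 3 -> ACC=3
Event 19 (EXEC): [MAIN] PC=3: DEC 2 -> ACC=1
Event 20 (EXEC): [MAIN] PC=4: HALT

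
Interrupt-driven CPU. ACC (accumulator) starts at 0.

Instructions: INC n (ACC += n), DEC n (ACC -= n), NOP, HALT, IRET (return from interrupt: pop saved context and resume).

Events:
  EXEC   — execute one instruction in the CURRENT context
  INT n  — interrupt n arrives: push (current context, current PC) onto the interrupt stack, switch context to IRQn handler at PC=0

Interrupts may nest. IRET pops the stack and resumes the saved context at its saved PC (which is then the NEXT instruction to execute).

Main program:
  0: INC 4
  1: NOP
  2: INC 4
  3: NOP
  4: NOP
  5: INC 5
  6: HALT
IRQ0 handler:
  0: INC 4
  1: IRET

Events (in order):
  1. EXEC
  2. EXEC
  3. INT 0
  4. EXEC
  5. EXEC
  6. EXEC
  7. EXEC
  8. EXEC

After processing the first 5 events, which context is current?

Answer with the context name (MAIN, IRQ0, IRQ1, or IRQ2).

Answer: MAIN

Derivation:
Event 1 (EXEC): [MAIN] PC=0: INC 4 -> ACC=4
Event 2 (EXEC): [MAIN] PC=1: NOP
Event 3 (INT 0): INT 0 arrives: push (MAIN, PC=2), enter IRQ0 at PC=0 (depth now 1)
Event 4 (EXEC): [IRQ0] PC=0: INC 4 -> ACC=8
Event 5 (EXEC): [IRQ0] PC=1: IRET -> resume MAIN at PC=2 (depth now 0)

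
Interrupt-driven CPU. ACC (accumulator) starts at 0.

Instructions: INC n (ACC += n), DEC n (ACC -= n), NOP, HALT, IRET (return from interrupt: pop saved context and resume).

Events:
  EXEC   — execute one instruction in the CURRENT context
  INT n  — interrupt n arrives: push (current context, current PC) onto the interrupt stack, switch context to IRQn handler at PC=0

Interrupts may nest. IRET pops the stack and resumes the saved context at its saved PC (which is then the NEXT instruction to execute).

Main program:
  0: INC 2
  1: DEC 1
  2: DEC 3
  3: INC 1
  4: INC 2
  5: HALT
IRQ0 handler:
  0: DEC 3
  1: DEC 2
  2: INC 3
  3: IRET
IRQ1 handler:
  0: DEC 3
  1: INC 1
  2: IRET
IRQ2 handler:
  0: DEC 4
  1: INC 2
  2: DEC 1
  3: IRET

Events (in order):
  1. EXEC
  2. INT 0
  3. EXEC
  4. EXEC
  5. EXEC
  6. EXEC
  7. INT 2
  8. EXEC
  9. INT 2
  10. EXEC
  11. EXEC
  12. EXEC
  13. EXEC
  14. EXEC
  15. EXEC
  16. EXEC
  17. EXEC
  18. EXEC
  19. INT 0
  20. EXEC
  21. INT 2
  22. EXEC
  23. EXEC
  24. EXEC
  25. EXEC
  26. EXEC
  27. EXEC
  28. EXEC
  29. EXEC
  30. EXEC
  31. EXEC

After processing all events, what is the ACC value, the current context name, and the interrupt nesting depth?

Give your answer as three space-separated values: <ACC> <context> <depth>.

Answer: -12 MAIN 0

Derivation:
Event 1 (EXEC): [MAIN] PC=0: INC 2 -> ACC=2
Event 2 (INT 0): INT 0 arrives: push (MAIN, PC=1), enter IRQ0 at PC=0 (depth now 1)
Event 3 (EXEC): [IRQ0] PC=0: DEC 3 -> ACC=-1
Event 4 (EXEC): [IRQ0] PC=1: DEC 2 -> ACC=-3
Event 5 (EXEC): [IRQ0] PC=2: INC 3 -> ACC=0
Event 6 (EXEC): [IRQ0] PC=3: IRET -> resume MAIN at PC=1 (depth now 0)
Event 7 (INT 2): INT 2 arrives: push (MAIN, PC=1), enter IRQ2 at PC=0 (depth now 1)
Event 8 (EXEC): [IRQ2] PC=0: DEC 4 -> ACC=-4
Event 9 (INT 2): INT 2 arrives: push (IRQ2, PC=1), enter IRQ2 at PC=0 (depth now 2)
Event 10 (EXEC): [IRQ2] PC=0: DEC 4 -> ACC=-8
Event 11 (EXEC): [IRQ2] PC=1: INC 2 -> ACC=-6
Event 12 (EXEC): [IRQ2] PC=2: DEC 1 -> ACC=-7
Event 13 (EXEC): [IRQ2] PC=3: IRET -> resume IRQ2 at PC=1 (depth now 1)
Event 14 (EXEC): [IRQ2] PC=1: INC 2 -> ACC=-5
Event 15 (EXEC): [IRQ2] PC=2: DEC 1 -> ACC=-6
Event 16 (EXEC): [IRQ2] PC=3: IRET -> resume MAIN at PC=1 (depth now 0)
Event 17 (EXEC): [MAIN] PC=1: DEC 1 -> ACC=-7
Event 18 (EXEC): [MAIN] PC=2: DEC 3 -> ACC=-10
Event 19 (INT 0): INT 0 arrives: push (MAIN, PC=3), enter IRQ0 at PC=0 (depth now 1)
Event 20 (EXEC): [IRQ0] PC=0: DEC 3 -> ACC=-13
Event 21 (INT 2): INT 2 arrives: push (IRQ0, PC=1), enter IRQ2 at PC=0 (depth now 2)
Event 22 (EXEC): [IRQ2] PC=0: DEC 4 -> ACC=-17
Event 23 (EXEC): [IRQ2] PC=1: INC 2 -> ACC=-15
Event 24 (EXEC): [IRQ2] PC=2: DEC 1 -> ACC=-16
Event 25 (EXEC): [IRQ2] PC=3: IRET -> resume IRQ0 at PC=1 (depth now 1)
Event 26 (EXEC): [IRQ0] PC=1: DEC 2 -> ACC=-18
Event 27 (EXEC): [IRQ0] PC=2: INC 3 -> ACC=-15
Event 28 (EXEC): [IRQ0] PC=3: IRET -> resume MAIN at PC=3 (depth now 0)
Event 29 (EXEC): [MAIN] PC=3: INC 1 -> ACC=-14
Event 30 (EXEC): [MAIN] PC=4: INC 2 -> ACC=-12
Event 31 (EXEC): [MAIN] PC=5: HALT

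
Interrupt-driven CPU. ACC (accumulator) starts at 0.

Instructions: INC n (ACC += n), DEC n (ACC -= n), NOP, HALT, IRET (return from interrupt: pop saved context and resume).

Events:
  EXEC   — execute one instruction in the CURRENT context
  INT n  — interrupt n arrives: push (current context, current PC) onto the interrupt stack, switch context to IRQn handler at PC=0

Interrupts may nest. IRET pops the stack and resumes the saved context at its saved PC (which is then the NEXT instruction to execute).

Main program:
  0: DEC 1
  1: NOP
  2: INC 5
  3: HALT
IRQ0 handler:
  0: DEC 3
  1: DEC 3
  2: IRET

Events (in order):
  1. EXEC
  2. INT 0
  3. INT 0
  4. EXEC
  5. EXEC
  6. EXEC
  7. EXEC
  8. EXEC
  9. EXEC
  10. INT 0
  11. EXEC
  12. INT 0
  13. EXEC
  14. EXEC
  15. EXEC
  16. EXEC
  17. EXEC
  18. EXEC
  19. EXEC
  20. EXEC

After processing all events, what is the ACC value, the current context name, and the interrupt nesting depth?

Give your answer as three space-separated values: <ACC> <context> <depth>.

Answer: -20 MAIN 0

Derivation:
Event 1 (EXEC): [MAIN] PC=0: DEC 1 -> ACC=-1
Event 2 (INT 0): INT 0 arrives: push (MAIN, PC=1), enter IRQ0 at PC=0 (depth now 1)
Event 3 (INT 0): INT 0 arrives: push (IRQ0, PC=0), enter IRQ0 at PC=0 (depth now 2)
Event 4 (EXEC): [IRQ0] PC=0: DEC 3 -> ACC=-4
Event 5 (EXEC): [IRQ0] PC=1: DEC 3 -> ACC=-7
Event 6 (EXEC): [IRQ0] PC=2: IRET -> resume IRQ0 at PC=0 (depth now 1)
Event 7 (EXEC): [IRQ0] PC=0: DEC 3 -> ACC=-10
Event 8 (EXEC): [IRQ0] PC=1: DEC 3 -> ACC=-13
Event 9 (EXEC): [IRQ0] PC=2: IRET -> resume MAIN at PC=1 (depth now 0)
Event 10 (INT 0): INT 0 arrives: push (MAIN, PC=1), enter IRQ0 at PC=0 (depth now 1)
Event 11 (EXEC): [IRQ0] PC=0: DEC 3 -> ACC=-16
Event 12 (INT 0): INT 0 arrives: push (IRQ0, PC=1), enter IRQ0 at PC=0 (depth now 2)
Event 13 (EXEC): [IRQ0] PC=0: DEC 3 -> ACC=-19
Event 14 (EXEC): [IRQ0] PC=1: DEC 3 -> ACC=-22
Event 15 (EXEC): [IRQ0] PC=2: IRET -> resume IRQ0 at PC=1 (depth now 1)
Event 16 (EXEC): [IRQ0] PC=1: DEC 3 -> ACC=-25
Event 17 (EXEC): [IRQ0] PC=2: IRET -> resume MAIN at PC=1 (depth now 0)
Event 18 (EXEC): [MAIN] PC=1: NOP
Event 19 (EXEC): [MAIN] PC=2: INC 5 -> ACC=-20
Event 20 (EXEC): [MAIN] PC=3: HALT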